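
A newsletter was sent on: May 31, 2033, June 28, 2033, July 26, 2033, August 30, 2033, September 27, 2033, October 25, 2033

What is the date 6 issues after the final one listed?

April 25, 2034

These are Tuesdays with 28, 28, 35, 28, 28-day gaps.
Each is the final Tuesday of its month — May 31, 2033 is past the 28th, so '4th Tuesday' doesn't fit.
November 2033 ends with Tuesday November 29, 2033.
December 2033 ends with Tuesday December 27, 2033.
January 2034 ends with Tuesday January 31, 2034.
February 2034 ends with Tuesday February 28, 2034.
March 2034 ends with Tuesday March 28, 2034.
Last Tuesday of April 2034: April 25, 2034.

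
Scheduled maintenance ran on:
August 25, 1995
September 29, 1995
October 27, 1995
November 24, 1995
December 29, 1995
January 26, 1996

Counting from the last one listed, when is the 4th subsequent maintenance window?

Every date is a Friday; gaps 35, 28, 28, 35, 28 days.
Each is the last Friday of its month (at least one falls on the 29th or later, ruling out '4th Friday').
February 1996 ends with Friday February 23, 1996.
Last Friday of March 1996: March 29, 1996.
Last Friday of April 1996: April 26, 1996.
Last Friday of May 1996: May 31, 1996.

May 31, 1996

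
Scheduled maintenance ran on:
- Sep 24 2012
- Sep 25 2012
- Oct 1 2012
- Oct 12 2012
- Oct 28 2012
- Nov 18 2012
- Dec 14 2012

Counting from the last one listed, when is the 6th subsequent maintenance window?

Sep 1 2013

The spacing grows by 5 each time: 1, 6, 11, 16, 21, 26 days.
Next gap: 31 days. Dec 14 2012 + 31 days = Jan 14 2013.
Next gap: 36 days. Jan 14 2013 + 36 days = Feb 19 2013.
Next gap: 41 days. Feb 19 2013 + 41 days = Apr 1 2013.
Next gap: 46 days. Apr 1 2013 + 46 days = May 17 2013.
Next gap: 51 days. May 17 2013 + 51 days = Jul 7 2013.
Next gap: 56 days. Jul 7 2013 + 56 days = Sep 1 2013.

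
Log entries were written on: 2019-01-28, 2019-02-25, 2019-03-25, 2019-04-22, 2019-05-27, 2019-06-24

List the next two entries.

Gaps: 28, 28, 28, 35, 28 days — a mix of 28 and 35. Every date is a Monday.
Each is the 4th Monday of its month.
July 2019 — 4th Monday is 2019-07-22.
4th Monday of August 2019: 2019-08-26.

2019-07-22, 2019-08-26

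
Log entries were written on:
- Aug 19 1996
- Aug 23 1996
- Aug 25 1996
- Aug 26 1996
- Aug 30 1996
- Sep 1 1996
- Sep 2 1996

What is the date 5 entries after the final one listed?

The gap pattern 4, 2, 1, 4, 2, 1 repeats every 3 events.
These are the Mondays, Fridays and Sundays of each week.
The following Friday is Sep 6 1996.
The following Sunday is Sep 8 1996.
Next Monday: Sep 9 1996.
Next Friday: Sep 13 1996.
The following Sunday is Sep 15 1996.

Sep 15 1996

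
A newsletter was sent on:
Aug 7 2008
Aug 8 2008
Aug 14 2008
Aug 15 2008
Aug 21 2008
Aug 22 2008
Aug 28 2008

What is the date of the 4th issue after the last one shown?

Sep 11 2008

Every event lands on a Thursday or Friday (gaps cycle 1, 6, 1, 6, 1, 6).
So the schedule is: every Thursday and Friday.
Next Friday: Aug 29 2008.
Next Thursday: Sep 4 2008.
The following Friday is Sep 5 2008.
Next Thursday: Sep 11 2008.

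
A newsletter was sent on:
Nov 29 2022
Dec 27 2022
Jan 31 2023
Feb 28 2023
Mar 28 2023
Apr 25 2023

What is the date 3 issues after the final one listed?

Jul 25 2023

Every date is a Tuesday; gaps 28, 35, 28, 28, 28 days.
Each is the last Tuesday of its month (at least one falls on the 29th or later, ruling out '4th Tuesday').
May 2023 ends with Tuesday May 30 2023.
June 2023 ends with Tuesday Jun 27 2023.
Last Tuesday of July 2023: Jul 25 2023.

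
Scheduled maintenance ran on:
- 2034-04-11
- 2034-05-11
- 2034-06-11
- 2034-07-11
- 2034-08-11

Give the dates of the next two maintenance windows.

2034-09-11, 2034-10-11

The day-of-month is always 11 (30, 31, 30, 31 days between events).
So this recurs on the 11th of each month.
Next: September 2034 → 2034-09-11.
October 2034: 2034-10-11.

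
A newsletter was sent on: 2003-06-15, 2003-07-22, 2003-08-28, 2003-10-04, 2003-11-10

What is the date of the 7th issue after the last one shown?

2004-07-26

Gaps between consecutive events: 37, 37, 37, 37 days — a constant 37-day interval.
2003-11-10 + 37 days = 2003-12-17.
2003-12-17 + 37 days = 2004-01-23.
2004-01-23 + 37 days = 2004-02-29.
2004-02-29 + 37 days = 2004-04-06.
2004-04-06 + 37 days = 2004-05-13.
2004-05-13 + 37 days = 2004-06-19.
2004-06-19 + 37 days = 2004-07-26.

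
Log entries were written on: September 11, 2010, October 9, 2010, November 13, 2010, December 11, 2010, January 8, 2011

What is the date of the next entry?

February 12, 2011

These are Saturdays at 28- or 35-day spacing (28, 35, 28, 28).
The pattern: 2nd Saturday of the month.
February 2011 — 2nd Saturday is February 12, 2011.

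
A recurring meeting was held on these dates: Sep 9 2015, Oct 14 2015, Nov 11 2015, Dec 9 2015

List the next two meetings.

All dates are Wednesdays, 35, 28, 28 days apart.
Specifically, the 2nd Wednesday of each month.
2nd Wednesday of January 2016: Jan 13 2016.
2nd Wednesday of February 2016: Feb 10 2016.

Jan 13 2016, Feb 10 2016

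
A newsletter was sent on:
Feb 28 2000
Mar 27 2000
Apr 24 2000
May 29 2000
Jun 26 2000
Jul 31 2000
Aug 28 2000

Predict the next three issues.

Every date is a Monday; gaps 28, 28, 35, 28, 35, 28 days.
Each is the last Monday of its month (at least one falls on the 29th or later, ruling out '4th Monday').
September 2000 ends with Monday Sep 25 2000.
Last Monday of October 2000: Oct 30 2000.
November 2000 ends with Monday Nov 27 2000.

Sep 25 2000, Oct 30 2000, Nov 27 2000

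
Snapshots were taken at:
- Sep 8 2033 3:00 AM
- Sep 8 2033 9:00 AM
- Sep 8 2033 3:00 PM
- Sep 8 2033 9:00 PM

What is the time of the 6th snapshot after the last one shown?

Sep 10 2033 9:00 AM

Gaps: 6, 6, 6 hours — each event is 6 hours after the previous one.
Sep 8 2033 9:00 PM + 6 h = Sep 9 2033 3:00 AM.
Sep 9 2033 3:00 AM + 6 h = Sep 9 2033 9:00 AM.
Sep 9 2033 9:00 AM + 6 h = Sep 9 2033 3:00 PM.
Sep 9 2033 3:00 PM + 6 h = Sep 9 2033 9:00 PM.
Sep 9 2033 9:00 PM + 6 h = Sep 10 2033 3:00 AM.
Sep 10 2033 3:00 AM + 6 h = Sep 10 2033 9:00 AM.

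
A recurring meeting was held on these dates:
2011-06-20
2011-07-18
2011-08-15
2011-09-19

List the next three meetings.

2011-10-17, 2011-11-21, 2011-12-19

All dates are Mondays, 28, 28, 35 days apart.
Specifically, the 3rd Monday of each month.
October 2011 — 3rd Monday is 2011-10-17.
3rd Monday of November 2011: 2011-11-21.
3rd Monday of December 2011: 2011-12-19.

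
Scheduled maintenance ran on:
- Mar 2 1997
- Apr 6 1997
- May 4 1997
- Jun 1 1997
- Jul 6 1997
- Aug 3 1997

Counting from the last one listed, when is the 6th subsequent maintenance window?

Feb 1 1998

These are Sundays at 28- or 35-day spacing (35, 28, 28, 35, 28).
The pattern: 1st Sunday of the month.
September 1997 — 1st Sunday is Sep 7 1997.
October 1997 — 1st Sunday is Oct 5 1997.
1st Sunday of November 1997: Nov 2 1997.
1st Sunday of December 1997: Dec 7 1997.
January 1998 — 1st Sunday is Jan 4 1998.
1st Sunday of February 1998: Feb 1 1998.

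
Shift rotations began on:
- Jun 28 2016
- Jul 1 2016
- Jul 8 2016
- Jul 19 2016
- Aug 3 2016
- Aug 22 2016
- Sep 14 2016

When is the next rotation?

Oct 11 2016

Intervals are 3, 7, 11, 15, 19, 23 days — an arithmetic progression with common difference 4.
Next gap: 27 days. Sep 14 2016 + 27 days = Oct 11 2016.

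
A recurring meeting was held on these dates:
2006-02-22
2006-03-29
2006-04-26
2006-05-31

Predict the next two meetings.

Every date is a Wednesday; gaps 35, 28, 35 days.
Each is the last Wednesday of its month (at least one falls on the 29th or later, ruling out '4th Wednesday').
June 2006 ends with Wednesday 2006-06-28.
July 2006 ends with Wednesday 2006-07-26.

2006-06-28, 2006-07-26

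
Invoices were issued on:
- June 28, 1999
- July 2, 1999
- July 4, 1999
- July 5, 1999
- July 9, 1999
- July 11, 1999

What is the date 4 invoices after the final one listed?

July 19, 1999

The gap pattern 4, 2, 1, 4, 2 repeats every 3 events.
These are the Mondays, Fridays and Sundays of each week.
Next Monday: July 12, 1999.
Next Friday: July 16, 1999.
Next Sunday: July 18, 1999.
Next Monday: July 19, 1999.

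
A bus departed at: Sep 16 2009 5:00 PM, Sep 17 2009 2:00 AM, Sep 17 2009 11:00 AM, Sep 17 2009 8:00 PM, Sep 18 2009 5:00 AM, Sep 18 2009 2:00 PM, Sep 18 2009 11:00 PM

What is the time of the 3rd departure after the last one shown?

Gaps: 9, 9, 9, 9, 9, 9 hours — each event is 9 hours after the previous one.
Sep 18 2009 11:00 PM + 9 h = Sep 19 2009 8:00 AM.
Sep 19 2009 8:00 AM + 9 h = Sep 19 2009 5:00 PM.
Sep 19 2009 5:00 PM + 9 h = Sep 20 2009 2:00 AM.

Sep 20 2009 2:00 AM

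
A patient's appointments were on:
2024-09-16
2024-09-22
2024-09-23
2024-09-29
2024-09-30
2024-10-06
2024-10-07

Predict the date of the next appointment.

2024-10-13

The gap pattern 6, 1, 6, 1, 6, 1 repeats every 2 events.
These are the Mondays and Sundays of each week.
Next Sunday: 2024-10-13.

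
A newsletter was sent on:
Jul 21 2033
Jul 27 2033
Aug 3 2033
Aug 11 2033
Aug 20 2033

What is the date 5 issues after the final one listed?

The spacing grows by 1 each time: 6, 7, 8, 9 days.
Next gap: 10 days. Aug 20 2033 + 10 days = Aug 30 2033.
Next gap: 11 days. Aug 30 2033 + 11 days = Sep 10 2033.
Next gap: 12 days. Sep 10 2033 + 12 days = Sep 22 2033.
Next gap: 13 days. Sep 22 2033 + 13 days = Oct 5 2033.
Next gap: 14 days. Oct 5 2033 + 14 days = Oct 19 2033.

Oct 19 2033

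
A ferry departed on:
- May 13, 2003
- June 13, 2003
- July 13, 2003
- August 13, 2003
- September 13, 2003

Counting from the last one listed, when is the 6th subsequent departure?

March 13, 2004

Gaps: 31, 30, 31, 31 days — not constant. Every event is on the 13th of the month.
Pattern: the 13th of each month.
October 2003: October 13, 2003.
November 2003: November 13, 2003.
Next: December 2003 → December 13, 2003.
Next: January 2004 → January 13, 2004.
Next: February 2004 → February 13, 2004.
March 2004: March 13, 2004.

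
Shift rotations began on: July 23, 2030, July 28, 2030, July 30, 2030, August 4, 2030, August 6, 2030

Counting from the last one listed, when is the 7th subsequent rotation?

September 1, 2030

Every event lands on a Tuesday or Sunday (gaps cycle 5, 2, 5, 2).
So the schedule is: every Tuesday and Sunday.
The following Sunday is August 11, 2030.
The following Tuesday is August 13, 2030.
Next Sunday: August 18, 2030.
The following Tuesday is August 20, 2030.
The following Sunday is August 25, 2030.
Next Tuesday: August 27, 2030.
Next Sunday: September 1, 2030.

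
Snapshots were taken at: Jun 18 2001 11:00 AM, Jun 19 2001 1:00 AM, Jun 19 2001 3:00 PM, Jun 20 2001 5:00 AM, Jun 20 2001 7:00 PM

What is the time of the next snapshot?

The interval is a steady 14 hours (14, 14, 14, 14).
Jun 20 2001 7:00 PM + 14 h = Jun 21 2001 9:00 AM.

Jun 21 2001 9:00 AM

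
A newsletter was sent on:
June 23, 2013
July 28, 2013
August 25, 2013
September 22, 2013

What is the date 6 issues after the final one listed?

March 23, 2014

Gaps: 35, 28, 28 days — a mix of 28 and 35. Every date is a Sunday.
Each is the 4th Sunday of its month.
4th Sunday of October 2013: October 27, 2013.
November 2013 — 4th Sunday is November 24, 2013.
4th Sunday of December 2013: December 22, 2013.
January 2014 — 4th Sunday is January 26, 2014.
February 2014 — 4th Sunday is February 23, 2014.
March 2014 — 4th Sunday is March 23, 2014.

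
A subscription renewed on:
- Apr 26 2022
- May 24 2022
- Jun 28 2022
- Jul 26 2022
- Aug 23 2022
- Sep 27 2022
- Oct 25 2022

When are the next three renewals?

Gaps: 28, 35, 28, 28, 35, 28 days — a mix of 28 and 35. Every date is a Tuesday.
Each is the 4th Tuesday of its month.
November 2022 — 4th Tuesday is Nov 22 2022.
4th Tuesday of December 2022: Dec 27 2022.
January 2023 — 4th Tuesday is Jan 24 2023.

Nov 22 2022, Dec 27 2022, Jan 24 2023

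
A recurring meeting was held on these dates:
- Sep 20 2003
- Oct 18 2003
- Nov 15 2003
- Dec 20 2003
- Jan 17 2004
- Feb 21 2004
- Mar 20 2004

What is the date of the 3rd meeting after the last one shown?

Jun 19 2004

Gaps: 28, 28, 35, 28, 35, 28 days — a mix of 28 and 35. Every date is a Saturday.
Each is the 3rd Saturday of its month.
April 2004 — 3rd Saturday is Apr 17 2004.
3rd Saturday of May 2004: May 15 2004.
June 2004 — 3rd Saturday is Jun 19 2004.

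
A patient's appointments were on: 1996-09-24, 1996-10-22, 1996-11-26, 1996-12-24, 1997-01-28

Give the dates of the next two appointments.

These are Tuesdays at 28- or 35-day spacing (28, 35, 28, 35).
The pattern: 4th Tuesday of the month.
February 1997 — 4th Tuesday is 1997-02-25.
March 1997 — 4th Tuesday is 1997-03-25.

1997-02-25, 1997-03-25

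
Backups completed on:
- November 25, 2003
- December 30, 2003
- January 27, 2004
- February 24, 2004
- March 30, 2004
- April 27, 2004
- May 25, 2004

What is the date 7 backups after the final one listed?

These are Tuesdays with 35, 28, 28, 35, 28, 28-day gaps.
Each is the final Tuesday of its month — December 30, 2003 is past the 28th, so '4th Tuesday' doesn't fit.
June 2004 ends with Tuesday June 29, 2004.
July 2004 ends with Tuesday July 27, 2004.
Last Tuesday of August 2004: August 31, 2004.
September 2004 ends with Tuesday September 28, 2004.
Last Tuesday of October 2004: October 26, 2004.
November 2004 ends with Tuesday November 30, 2004.
Last Tuesday of December 2004: December 28, 2004.

December 28, 2004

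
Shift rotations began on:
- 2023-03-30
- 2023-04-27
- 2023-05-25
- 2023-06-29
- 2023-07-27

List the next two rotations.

Every date is a Thursday; gaps 28, 28, 35, 28 days.
Each is the last Thursday of its month (at least one falls on the 29th or later, ruling out '4th Thursday').
Last Thursday of August 2023: 2023-08-31.
September 2023 ends with Thursday 2023-09-28.

2023-08-31, 2023-09-28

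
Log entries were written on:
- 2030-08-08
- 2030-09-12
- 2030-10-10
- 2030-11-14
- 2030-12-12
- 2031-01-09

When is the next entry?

2031-02-13

Gaps: 35, 28, 35, 28, 28 days — a mix of 28 and 35. Every date is a Thursday.
Each is the 2nd Thursday of its month.
2nd Thursday of February 2031: 2031-02-13.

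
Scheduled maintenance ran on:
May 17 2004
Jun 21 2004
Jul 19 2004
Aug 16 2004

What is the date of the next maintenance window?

Sep 20 2004

These are Mondays at 28- or 35-day spacing (35, 28, 28).
The pattern: 3rd Monday of the month.
3rd Monday of September 2004: Sep 20 2004.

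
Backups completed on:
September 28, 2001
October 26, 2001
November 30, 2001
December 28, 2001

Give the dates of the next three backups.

January 25, 2002; February 22, 2002; March 29, 2002

These are Fridays with 28, 35, 28-day gaps.
Each is the final Friday of its month — November 30, 2001 is past the 28th, so '4th Friday' doesn't fit.
Last Friday of January 2002: January 25, 2002.
Last Friday of February 2002: February 22, 2002.
Last Friday of March 2002: March 29, 2002.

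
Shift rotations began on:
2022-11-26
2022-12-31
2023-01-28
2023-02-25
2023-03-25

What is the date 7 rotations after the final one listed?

2023-10-28

These are Saturdays with 35, 28, 28, 28-day gaps.
Each is the final Saturday of its month — 2022-12-31 is past the 28th, so '4th Saturday' doesn't fit.
April 2023 ends with Saturday 2023-04-29.
May 2023 ends with Saturday 2023-05-27.
Last Saturday of June 2023: 2023-06-24.
July 2023 ends with Saturday 2023-07-29.
Last Saturday of August 2023: 2023-08-26.
September 2023 ends with Saturday 2023-09-30.
Last Saturday of October 2023: 2023-10-28.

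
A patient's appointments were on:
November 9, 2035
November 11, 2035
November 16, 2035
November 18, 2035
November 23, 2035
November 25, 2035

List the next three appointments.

November 30, 2035; December 2, 2035; December 7, 2035

The gap pattern 2, 5, 2, 5, 2 repeats every 2 events.
These are the Fridays and Sundays of each week.
Next Friday: November 30, 2035.
Next Sunday: December 2, 2035.
The following Friday is December 7, 2035.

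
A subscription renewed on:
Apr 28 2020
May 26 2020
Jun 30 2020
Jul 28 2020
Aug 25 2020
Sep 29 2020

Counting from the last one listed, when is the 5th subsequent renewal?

These are Tuesdays with 28, 35, 28, 28, 35-day gaps.
Each is the final Tuesday of its month — Jun 30 2020 is past the 28th, so '4th Tuesday' doesn't fit.
October 2020 ends with Tuesday Oct 27 2020.
November 2020 ends with Tuesday Nov 24 2020.
Last Tuesday of December 2020: Dec 29 2020.
Last Tuesday of January 2021: Jan 26 2021.
Last Tuesday of February 2021: Feb 23 2021.

Feb 23 2021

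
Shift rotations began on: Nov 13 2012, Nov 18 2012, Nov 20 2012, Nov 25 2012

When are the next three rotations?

Every event lands on a Tuesday or Sunday (gaps cycle 5, 2, 5).
So the schedule is: every Tuesday and Sunday.
The following Tuesday is Nov 27 2012.
The following Sunday is Dec 2 2012.
Next Tuesday: Dec 4 2012.

Nov 27 2012, Dec 2 2012, Dec 4 2012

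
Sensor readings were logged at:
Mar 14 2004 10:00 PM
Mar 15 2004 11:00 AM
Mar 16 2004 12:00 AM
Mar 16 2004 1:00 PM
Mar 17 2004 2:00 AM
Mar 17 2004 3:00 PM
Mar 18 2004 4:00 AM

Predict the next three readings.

Spacing: 13, 13, 13, 13, 13, 13 h — constant 13 h.
Mar 18 2004 4:00 AM + 13 h = Mar 18 2004 5:00 PM.
Mar 18 2004 5:00 PM + 13 h = Mar 19 2004 6:00 AM.
Mar 19 2004 6:00 AM + 13 h = Mar 19 2004 7:00 PM.

Mar 18 2004 5:00 PM, Mar 19 2004 6:00 AM, Mar 19 2004 7:00 PM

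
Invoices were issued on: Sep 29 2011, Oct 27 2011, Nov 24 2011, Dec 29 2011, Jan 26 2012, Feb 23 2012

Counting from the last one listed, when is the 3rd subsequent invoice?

All Thursdays; the gaps (28, 28, 35, 28, 28) vary with month length.
This is the last Thursday of each month.
March 2012 ends with Thursday Mar 29 2012.
Last Thursday of April 2012: Apr 26 2012.
May 2012 ends with Thursday May 31 2012.

May 31 2012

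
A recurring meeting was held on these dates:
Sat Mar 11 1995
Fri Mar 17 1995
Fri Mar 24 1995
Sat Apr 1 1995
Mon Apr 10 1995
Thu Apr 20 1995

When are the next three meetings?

The spacing grows by 1 each time: 6, 7, 8, 9, 10 days.
Next gap: 11 days. Thu Apr 20 1995 + 11 days = Mon May 1 1995.
Next gap: 12 days. Mon May 1 1995 + 12 days = Sat May 13 1995.
Next gap: 13 days. Sat May 13 1995 + 13 days = Fri May 26 1995.

Mon May 1 1995, Sat May 13 1995, Fri May 26 1995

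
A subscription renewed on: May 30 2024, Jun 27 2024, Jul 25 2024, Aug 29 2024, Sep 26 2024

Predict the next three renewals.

All Thursdays; the gaps (28, 28, 35, 28) vary with month length.
This is the last Thursday of each month.
Last Thursday of October 2024: Oct 31 2024.
November 2024 ends with Thursday Nov 28 2024.
Last Thursday of December 2024: Dec 26 2024.

Oct 31 2024, Nov 28 2024, Dec 26 2024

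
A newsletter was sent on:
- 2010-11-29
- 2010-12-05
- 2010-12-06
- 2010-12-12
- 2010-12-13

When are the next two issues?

2010-12-19, 2010-12-20

Gaps: 6, 1, 6, 1 days — not constant, but cyclic with period 2.
The events fall on every Monday and Sunday.
The following Sunday is 2010-12-19.
Next Monday: 2010-12-20.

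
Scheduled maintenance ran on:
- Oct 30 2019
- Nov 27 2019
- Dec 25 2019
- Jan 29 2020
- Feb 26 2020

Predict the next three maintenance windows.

Mar 25 2020, Apr 29 2020, May 27 2020

All Wednesdays; the gaps (28, 28, 35, 28) vary with month length.
This is the last Wednesday of each month.
March 2020 ends with Wednesday Mar 25 2020.
Last Wednesday of April 2020: Apr 29 2020.
May 2020 ends with Wednesday May 27 2020.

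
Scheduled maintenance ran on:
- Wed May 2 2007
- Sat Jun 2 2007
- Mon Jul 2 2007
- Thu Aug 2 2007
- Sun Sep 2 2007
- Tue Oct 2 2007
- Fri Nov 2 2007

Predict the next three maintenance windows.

Sun Dec 2 2007, Wed Jan 2 2008, Sat Feb 2 2008

Each date is the 2nd; the gaps (31, 30, 31, 31, 30, 31) track the month lengths.
The rule is the 2nd of each month.
December 2007: Sun Dec 2 2007.
Next: January 2008 → Wed Jan 2 2008.
Next: February 2008 → Sat Feb 2 2008.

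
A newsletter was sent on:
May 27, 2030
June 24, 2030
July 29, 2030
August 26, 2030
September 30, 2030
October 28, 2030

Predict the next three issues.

November 25, 2030; December 30, 2030; January 27, 2031

These are Mondays with 28, 35, 28, 35, 28-day gaps.
Each is the final Monday of its month — July 29, 2030 is past the 28th, so '4th Monday' doesn't fit.
November 2030 ends with Monday November 25, 2030.
Last Monday of December 2030: December 30, 2030.
January 2031 ends with Monday January 27, 2031.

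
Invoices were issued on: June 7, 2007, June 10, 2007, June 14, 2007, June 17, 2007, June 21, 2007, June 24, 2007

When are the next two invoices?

The gap pattern 3, 4, 3, 4, 3 repeats every 2 events.
These are the Thursdays and Sundays of each week.
The following Thursday is June 28, 2007.
Next Sunday: July 1, 2007.

June 28, 2007; July 1, 2007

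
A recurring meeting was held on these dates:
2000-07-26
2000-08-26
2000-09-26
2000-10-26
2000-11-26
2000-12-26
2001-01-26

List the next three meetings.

The day-of-month is always 26 (31, 31, 30, 31, 30, 31 days between events).
So this recurs on the 26th of each month.
Next: February 2001 → 2001-02-26.
Next: March 2001 → 2001-03-26.
April 2001: 2001-04-26.

2001-02-26, 2001-03-26, 2001-04-26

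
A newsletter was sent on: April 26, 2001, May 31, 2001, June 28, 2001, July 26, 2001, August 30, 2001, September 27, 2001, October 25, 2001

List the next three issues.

November 29, 2001; December 27, 2001; January 31, 2002

These are Thursdays with 35, 28, 28, 35, 28, 28-day gaps.
Each is the final Thursday of its month — May 31, 2001 is past the 28th, so '4th Thursday' doesn't fit.
Last Thursday of November 2001: November 29, 2001.
December 2001 ends with Thursday December 27, 2001.
January 2002 ends with Thursday January 31, 2002.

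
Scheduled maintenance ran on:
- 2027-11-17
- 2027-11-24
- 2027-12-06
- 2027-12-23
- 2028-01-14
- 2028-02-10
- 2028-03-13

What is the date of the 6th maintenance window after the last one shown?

The spacing grows by 5 each time: 7, 12, 17, 22, 27, 32 days.
Next gap: 37 days. 2028-03-13 + 37 days = 2028-04-19.
Next gap: 42 days. 2028-04-19 + 42 days = 2028-05-31.
Next gap: 47 days. 2028-05-31 + 47 days = 2028-07-17.
Next gap: 52 days. 2028-07-17 + 52 days = 2028-09-07.
Next gap: 57 days. 2028-09-07 + 57 days = 2028-11-03.
Next gap: 62 days. 2028-11-03 + 62 days = 2029-01-04.

2029-01-04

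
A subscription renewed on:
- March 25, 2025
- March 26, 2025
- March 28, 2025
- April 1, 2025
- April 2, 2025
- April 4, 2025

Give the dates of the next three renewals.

April 8, 2025; April 9, 2025; April 11, 2025

Every event lands on a Tuesday or Wednesday or Friday (gaps cycle 1, 2, 4, 1, 2).
So the schedule is: every Tuesday, Wednesday and Friday.
The following Tuesday is April 8, 2025.
The following Wednesday is April 9, 2025.
The following Friday is April 11, 2025.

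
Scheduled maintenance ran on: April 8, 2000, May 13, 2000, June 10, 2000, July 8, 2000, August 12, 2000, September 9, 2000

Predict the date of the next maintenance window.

October 14, 2000

These are Saturdays at 28- or 35-day spacing (35, 28, 28, 35, 28).
The pattern: 2nd Saturday of the month.
2nd Saturday of October 2000: October 14, 2000.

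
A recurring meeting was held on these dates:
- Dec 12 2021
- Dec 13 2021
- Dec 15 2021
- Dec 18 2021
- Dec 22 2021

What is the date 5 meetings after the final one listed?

Jan 26 2022

Gaps: 1, 2, 3, 4 days — each gap is 1 larger than the previous one.
Next gap: 5 days. Dec 22 2021 + 5 days = Dec 27 2021.
Next gap: 6 days. Dec 27 2021 + 6 days = Jan 2 2022.
Next gap: 7 days. Jan 2 2022 + 7 days = Jan 9 2022.
Next gap: 8 days. Jan 9 2022 + 8 days = Jan 17 2022.
Next gap: 9 days. Jan 17 2022 + 9 days = Jan 26 2022.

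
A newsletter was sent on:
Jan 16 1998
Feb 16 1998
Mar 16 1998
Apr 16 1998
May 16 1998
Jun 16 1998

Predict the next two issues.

Jul 16 1998, Aug 16 1998

Gaps: 31, 28, 31, 30, 31 days — not constant. Every event is on the 16th of the month.
Pattern: the 16th of each month.
Next: July 1998 → Jul 16 1998.
August 1998: Aug 16 1998.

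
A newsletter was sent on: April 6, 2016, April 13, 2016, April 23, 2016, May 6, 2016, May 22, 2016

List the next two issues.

June 10, 2016; July 2, 2016

The spacing grows by 3 each time: 7, 10, 13, 16 days.
Next gap: 19 days. May 22, 2016 + 19 days = June 10, 2016.
Next gap: 22 days. June 10, 2016 + 22 days = July 2, 2016.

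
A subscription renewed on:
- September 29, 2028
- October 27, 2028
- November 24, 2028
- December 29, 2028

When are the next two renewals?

Every date is a Friday; gaps 28, 28, 35 days.
Each is the last Friday of its month (at least one falls on the 29th or later, ruling out '4th Friday').
January 2029 ends with Friday January 26, 2029.
Last Friday of February 2029: February 23, 2029.

January 26, 2029; February 23, 2029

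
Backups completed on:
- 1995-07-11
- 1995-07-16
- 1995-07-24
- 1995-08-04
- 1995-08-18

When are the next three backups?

1995-09-04, 1995-09-24, 1995-10-17

Gaps: 5, 8, 11, 14 days — each gap is 3 larger than the previous one.
Next gap: 17 days. 1995-08-18 + 17 days = 1995-09-04.
Next gap: 20 days. 1995-09-04 + 20 days = 1995-09-24.
Next gap: 23 days. 1995-09-24 + 23 days = 1995-10-17.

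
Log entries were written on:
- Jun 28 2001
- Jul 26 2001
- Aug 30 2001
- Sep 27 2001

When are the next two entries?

Every date is a Thursday; gaps 28, 35, 28 days.
Each is the last Thursday of its month (at least one falls on the 29th or later, ruling out '4th Thursday').
Last Thursday of October 2001: Oct 25 2001.
November 2001 ends with Thursday Nov 29 2001.

Oct 25 2001, Nov 29 2001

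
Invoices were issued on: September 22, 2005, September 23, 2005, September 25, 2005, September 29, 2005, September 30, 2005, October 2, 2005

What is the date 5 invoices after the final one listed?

October 14, 2005

The gap pattern 1, 2, 4, 1, 2 repeats every 3 events.
These are the Thursdays, Fridays and Sundays of each week.
Next Thursday: October 6, 2005.
Next Friday: October 7, 2005.
The following Sunday is October 9, 2005.
Next Thursday: October 13, 2005.
The following Friday is October 14, 2005.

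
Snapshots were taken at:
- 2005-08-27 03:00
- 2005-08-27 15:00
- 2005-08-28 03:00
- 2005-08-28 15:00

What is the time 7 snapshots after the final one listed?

2005-09-01 03:00

Spacing: 12, 12, 12 h — constant 12 h.
2005-08-28 15:00 + 12 h = 2005-08-29 03:00.
2005-08-29 03:00 + 12 h = 2005-08-29 15:00.
2005-08-29 15:00 + 12 h = 2005-08-30 03:00.
2005-08-30 03:00 + 12 h = 2005-08-30 15:00.
2005-08-30 15:00 + 12 h = 2005-08-31 03:00.
2005-08-31 03:00 + 12 h = 2005-08-31 15:00.
2005-08-31 15:00 + 12 h = 2005-09-01 03:00.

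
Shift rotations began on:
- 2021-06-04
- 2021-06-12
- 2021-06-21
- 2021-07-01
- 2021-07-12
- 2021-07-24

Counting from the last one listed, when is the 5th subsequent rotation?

2021-10-07

Intervals are 8, 9, 10, 11, 12 days — an arithmetic progression with common difference 1.
Next gap: 13 days. 2021-07-24 + 13 days = 2021-08-06.
Next gap: 14 days. 2021-08-06 + 14 days = 2021-08-20.
Next gap: 15 days. 2021-08-20 + 15 days = 2021-09-04.
Next gap: 16 days. 2021-09-04 + 16 days = 2021-09-20.
Next gap: 17 days. 2021-09-20 + 17 days = 2021-10-07.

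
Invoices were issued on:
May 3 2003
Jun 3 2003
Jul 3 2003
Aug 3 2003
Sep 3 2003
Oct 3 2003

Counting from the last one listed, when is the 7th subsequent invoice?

May 3 2004

Each date is the 3rd; the gaps (31, 30, 31, 31, 30) track the month lengths.
The rule is the 3rd of each month.
Next: November 2003 → Nov 3 2003.
December 2003: Dec 3 2003.
Next: January 2004 → Jan 3 2004.
February 2004: Feb 3 2004.
Next: March 2004 → Mar 3 2004.
April 2004: Apr 3 2004.
May 2004: May 3 2004.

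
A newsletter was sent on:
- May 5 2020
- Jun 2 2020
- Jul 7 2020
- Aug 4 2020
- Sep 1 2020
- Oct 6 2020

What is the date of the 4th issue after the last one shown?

Feb 2 2021

All dates are Tuesdays, 28, 35, 28, 28, 35 days apart.
Specifically, the 1st Tuesday of each month.
1st Tuesday of November 2020: Nov 3 2020.
December 2020 — 1st Tuesday is Dec 1 2020.
1st Tuesday of January 2021: Jan 5 2021.
1st Tuesday of February 2021: Feb 2 2021.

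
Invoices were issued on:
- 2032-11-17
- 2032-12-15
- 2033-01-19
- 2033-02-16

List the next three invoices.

These are Wednesdays at 28- or 35-day spacing (28, 35, 28).
The pattern: 3rd Wednesday of the month.
March 2033 — 3rd Wednesday is 2033-03-16.
3rd Wednesday of April 2033: 2033-04-20.
3rd Wednesday of May 2033: 2033-05-18.

2033-03-16, 2033-04-20, 2033-05-18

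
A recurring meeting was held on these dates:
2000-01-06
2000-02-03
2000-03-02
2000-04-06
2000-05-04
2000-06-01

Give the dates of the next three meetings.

2000-07-06, 2000-08-03, 2000-09-07

All dates are Thursdays, 28, 28, 35, 28, 28 days apart.
Specifically, the 1st Thursday of each month.
1st Thursday of July 2000: 2000-07-06.
August 2000 — 1st Thursday is 2000-08-03.
1st Thursday of September 2000: 2000-09-07.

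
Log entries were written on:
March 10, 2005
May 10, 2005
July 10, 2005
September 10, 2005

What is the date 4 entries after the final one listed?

May 10, 2006

Each date is the 10th; the gaps (61, 61, 62) track the month lengths.
The rule is the 10th of every 2 months.
November 2005: November 10, 2005.
January 2006: January 10, 2006.
March 2006: March 10, 2006.
May 2006: May 10, 2006.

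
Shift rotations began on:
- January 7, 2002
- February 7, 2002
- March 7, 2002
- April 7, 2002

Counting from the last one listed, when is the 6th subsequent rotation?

The day-of-month is always 7 (31, 28, 31 days between events).
So this recurs on the 7th of each month.
May 2002: May 7, 2002.
Next: June 2002 → June 7, 2002.
Next: July 2002 → July 7, 2002.
August 2002: August 7, 2002.
Next: September 2002 → September 7, 2002.
October 2002: October 7, 2002.

October 7, 2002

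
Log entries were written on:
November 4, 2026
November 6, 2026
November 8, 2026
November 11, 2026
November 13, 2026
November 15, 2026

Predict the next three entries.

The gap pattern 2, 2, 3, 2, 2 repeats every 3 events.
These are the Wednesdays, Fridays and Sundays of each week.
Next Wednesday: November 18, 2026.
Next Friday: November 20, 2026.
Next Sunday: November 22, 2026.

November 18, 2026; November 20, 2026; November 22, 2026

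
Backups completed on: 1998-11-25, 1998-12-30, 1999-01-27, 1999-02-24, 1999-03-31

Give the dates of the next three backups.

1999-04-28, 1999-05-26, 1999-06-30

Every date is a Wednesday; gaps 35, 28, 28, 35 days.
Each is the last Wednesday of its month (at least one falls on the 29th or later, ruling out '4th Wednesday').
April 1999 ends with Wednesday 1999-04-28.
Last Wednesday of May 1999: 1999-05-26.
Last Wednesday of June 1999: 1999-06-30.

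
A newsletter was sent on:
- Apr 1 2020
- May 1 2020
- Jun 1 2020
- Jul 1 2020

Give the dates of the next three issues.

Aug 1 2020, Sep 1 2020, Oct 1 2020

Each date is the 1st; the gaps (30, 31, 30) track the month lengths.
The rule is the 1st of each month.
August 2020: Aug 1 2020.
September 2020: Sep 1 2020.
Next: October 2020 → Oct 1 2020.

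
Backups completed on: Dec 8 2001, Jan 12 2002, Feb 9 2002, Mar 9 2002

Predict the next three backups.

Apr 13 2002, May 11 2002, Jun 8 2002

Gaps: 35, 28, 28 days — a mix of 28 and 35. Every date is a Saturday.
Each is the 2nd Saturday of its month.
April 2002 — 2nd Saturday is Apr 13 2002.
2nd Saturday of May 2002: May 11 2002.
2nd Saturday of June 2002: Jun 8 2002.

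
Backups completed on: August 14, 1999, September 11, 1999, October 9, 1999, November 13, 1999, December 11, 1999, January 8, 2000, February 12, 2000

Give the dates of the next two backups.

These are Saturdays at 28- or 35-day spacing (28, 28, 35, 28, 28, 35).
The pattern: 2nd Saturday of the month.
March 2000 — 2nd Saturday is March 11, 2000.
2nd Saturday of April 2000: April 8, 2000.

March 11, 2000; April 8, 2000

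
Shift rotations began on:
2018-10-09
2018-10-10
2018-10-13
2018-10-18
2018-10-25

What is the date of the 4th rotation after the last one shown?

2018-12-12

Intervals are 1, 3, 5, 7 days — an arithmetic progression with common difference 2.
Next gap: 9 days. 2018-10-25 + 9 days = 2018-11-03.
Next gap: 11 days. 2018-11-03 + 11 days = 2018-11-14.
Next gap: 13 days. 2018-11-14 + 13 days = 2018-11-27.
Next gap: 15 days. 2018-11-27 + 15 days = 2018-12-12.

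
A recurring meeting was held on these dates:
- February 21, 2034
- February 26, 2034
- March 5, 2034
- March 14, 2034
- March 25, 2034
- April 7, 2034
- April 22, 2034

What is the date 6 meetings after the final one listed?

The spacing grows by 2 each time: 5, 7, 9, 11, 13, 15 days.
Next gap: 17 days. April 22, 2034 + 17 days = May 9, 2034.
Next gap: 19 days. May 9, 2034 + 19 days = May 28, 2034.
Next gap: 21 days. May 28, 2034 + 21 days = June 18, 2034.
Next gap: 23 days. June 18, 2034 + 23 days = July 11, 2034.
Next gap: 25 days. July 11, 2034 + 25 days = August 5, 2034.
Next gap: 27 days. August 5, 2034 + 27 days = September 1, 2034.

September 1, 2034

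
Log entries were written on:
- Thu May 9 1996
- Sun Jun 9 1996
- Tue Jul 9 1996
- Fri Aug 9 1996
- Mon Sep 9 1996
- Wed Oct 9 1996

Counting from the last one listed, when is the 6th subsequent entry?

Gaps: 31, 30, 31, 31, 30 days — not constant. Every event is on the 9th of the month.
Pattern: the 9th of each month.
Next: November 1996 → Sat Nov 9 1996.
December 1996: Mon Dec 9 1996.
January 1997: Thu Jan 9 1997.
February 1997: Sun Feb 9 1997.
March 1997: Sun Mar 9 1997.
April 1997: Wed Apr 9 1997.

Wed Apr 9 1997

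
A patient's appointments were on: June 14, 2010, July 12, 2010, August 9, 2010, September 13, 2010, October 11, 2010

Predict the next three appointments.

These are Mondays at 28- or 35-day spacing (28, 28, 35, 28).
The pattern: 2nd Monday of the month.
2nd Monday of November 2010: November 8, 2010.
December 2010 — 2nd Monday is December 13, 2010.
2nd Monday of January 2011: January 10, 2011.

November 8, 2010; December 13, 2010; January 10, 2011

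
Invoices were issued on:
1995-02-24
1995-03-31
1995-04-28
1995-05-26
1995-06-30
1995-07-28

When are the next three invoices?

All Fridays; the gaps (35, 28, 28, 35, 28) vary with month length.
This is the last Friday of each month.
August 1995 ends with Friday 1995-08-25.
Last Friday of September 1995: 1995-09-29.
Last Friday of October 1995: 1995-10-27.

1995-08-25, 1995-09-29, 1995-10-27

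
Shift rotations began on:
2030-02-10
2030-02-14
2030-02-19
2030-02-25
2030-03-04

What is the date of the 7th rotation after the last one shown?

The spacing grows by 1 each time: 4, 5, 6, 7 days.
Next gap: 8 days. 2030-03-04 + 8 days = 2030-03-12.
Next gap: 9 days. 2030-03-12 + 9 days = 2030-03-21.
Next gap: 10 days. 2030-03-21 + 10 days = 2030-03-31.
Next gap: 11 days. 2030-03-31 + 11 days = 2030-04-11.
Next gap: 12 days. 2030-04-11 + 12 days = 2030-04-23.
Next gap: 13 days. 2030-04-23 + 13 days = 2030-05-06.
Next gap: 14 days. 2030-05-06 + 14 days = 2030-05-20.

2030-05-20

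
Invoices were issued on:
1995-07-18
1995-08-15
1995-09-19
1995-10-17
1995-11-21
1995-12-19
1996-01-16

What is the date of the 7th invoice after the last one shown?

1996-08-20

Gaps: 28, 35, 28, 35, 28, 28 days — a mix of 28 and 35. Every date is a Tuesday.
Each is the 3rd Tuesday of its month.
3rd Tuesday of February 1996: 1996-02-20.
3rd Tuesday of March 1996: 1996-03-19.
April 1996 — 3rd Tuesday is 1996-04-16.
May 1996 — 3rd Tuesday is 1996-05-21.
June 1996 — 3rd Tuesday is 1996-06-18.
3rd Tuesday of July 1996: 1996-07-16.
August 1996 — 3rd Tuesday is 1996-08-20.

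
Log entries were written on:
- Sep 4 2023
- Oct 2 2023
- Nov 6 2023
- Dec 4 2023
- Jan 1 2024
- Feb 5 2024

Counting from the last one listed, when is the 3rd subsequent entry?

May 6 2024

All dates are Mondays, 28, 35, 28, 28, 35 days apart.
Specifically, the 1st Monday of each month.
March 2024 — 1st Monday is Mar 4 2024.
April 2024 — 1st Monday is Apr 1 2024.
1st Monday of May 2024: May 6 2024.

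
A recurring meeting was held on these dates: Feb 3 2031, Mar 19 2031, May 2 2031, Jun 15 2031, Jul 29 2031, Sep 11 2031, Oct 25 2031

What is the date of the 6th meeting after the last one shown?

Gaps between consecutive events: 44, 44, 44, 44, 44, 44 days — a constant 44-day interval.
Oct 25 2031 + 44 days = Dec 8 2031.
Dec 8 2031 + 44 days = Jan 21 2032.
Jan 21 2032 + 44 days = Mar 5 2032.
Mar 5 2032 + 44 days = Apr 18 2032.
Apr 18 2032 + 44 days = Jun 1 2032.
Jun 1 2032 + 44 days = Jul 15 2032.

Jul 15 2032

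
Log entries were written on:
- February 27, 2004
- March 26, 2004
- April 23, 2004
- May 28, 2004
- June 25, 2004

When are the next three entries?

July 23, 2004; August 27, 2004; September 24, 2004

These are Fridays at 28- or 35-day spacing (28, 28, 35, 28).
The pattern: 4th Friday of the month.
4th Friday of July 2004: July 23, 2004.
August 2004 — 4th Friday is August 27, 2004.
4th Friday of September 2004: September 24, 2004.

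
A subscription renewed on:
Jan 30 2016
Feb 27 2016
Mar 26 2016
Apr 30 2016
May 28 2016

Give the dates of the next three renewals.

Jun 25 2016, Jul 30 2016, Aug 27 2016

These are Saturdays with 28, 28, 35, 28-day gaps.
Each is the final Saturday of its month — Jan 30 2016 is past the 28th, so '4th Saturday' doesn't fit.
June 2016 ends with Saturday Jun 25 2016.
Last Saturday of July 2016: Jul 30 2016.
Last Saturday of August 2016: Aug 27 2016.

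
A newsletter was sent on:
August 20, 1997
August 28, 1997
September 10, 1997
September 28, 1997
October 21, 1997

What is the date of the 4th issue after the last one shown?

March 12, 1998

Gaps: 8, 13, 18, 23 days — each gap is 5 larger than the previous one.
Next gap: 28 days. October 21, 1997 + 28 days = November 18, 1997.
Next gap: 33 days. November 18, 1997 + 33 days = December 21, 1997.
Next gap: 38 days. December 21, 1997 + 38 days = January 28, 1998.
Next gap: 43 days. January 28, 1998 + 43 days = March 12, 1998.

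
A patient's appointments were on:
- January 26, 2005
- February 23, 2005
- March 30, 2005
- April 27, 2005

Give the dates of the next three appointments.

May 25, 2005; June 29, 2005; July 27, 2005

All Wednesdays; the gaps (28, 35, 28) vary with month length.
This is the last Wednesday of each month.
May 2005 ends with Wednesday May 25, 2005.
June 2005 ends with Wednesday June 29, 2005.
Last Wednesday of July 2005: July 27, 2005.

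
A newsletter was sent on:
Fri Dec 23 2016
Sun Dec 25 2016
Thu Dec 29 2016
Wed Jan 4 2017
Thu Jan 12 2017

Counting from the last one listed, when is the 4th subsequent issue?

Sun Mar 5 2017

The spacing grows by 2 each time: 2, 4, 6, 8 days.
Next gap: 10 days. Thu Jan 12 2017 + 10 days = Sun Jan 22 2017.
Next gap: 12 days. Sun Jan 22 2017 + 12 days = Fri Feb 3 2017.
Next gap: 14 days. Fri Feb 3 2017 + 14 days = Fri Feb 17 2017.
Next gap: 16 days. Fri Feb 17 2017 + 16 days = Sun Mar 5 2017.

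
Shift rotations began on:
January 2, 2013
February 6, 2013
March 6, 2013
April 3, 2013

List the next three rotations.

Gaps: 35, 28, 28 days — a mix of 28 and 35. Every date is a Wednesday.
Each is the 1st Wednesday of its month.
May 2013 — 1st Wednesday is May 1, 2013.
1st Wednesday of June 2013: June 5, 2013.
July 2013 — 1st Wednesday is July 3, 2013.

May 1, 2013; June 5, 2013; July 3, 2013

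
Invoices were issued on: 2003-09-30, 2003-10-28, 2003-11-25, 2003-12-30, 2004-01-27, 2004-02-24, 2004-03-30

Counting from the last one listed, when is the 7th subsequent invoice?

2004-10-26

Every date is a Tuesday; gaps 28, 28, 35, 28, 28, 35 days.
Each is the last Tuesday of its month (at least one falls on the 29th or later, ruling out '4th Tuesday').
Last Tuesday of April 2004: 2004-04-27.
May 2004 ends with Tuesday 2004-05-25.
June 2004 ends with Tuesday 2004-06-29.
July 2004 ends with Tuesday 2004-07-27.
August 2004 ends with Tuesday 2004-08-31.
September 2004 ends with Tuesday 2004-09-28.
Last Tuesday of October 2004: 2004-10-26.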